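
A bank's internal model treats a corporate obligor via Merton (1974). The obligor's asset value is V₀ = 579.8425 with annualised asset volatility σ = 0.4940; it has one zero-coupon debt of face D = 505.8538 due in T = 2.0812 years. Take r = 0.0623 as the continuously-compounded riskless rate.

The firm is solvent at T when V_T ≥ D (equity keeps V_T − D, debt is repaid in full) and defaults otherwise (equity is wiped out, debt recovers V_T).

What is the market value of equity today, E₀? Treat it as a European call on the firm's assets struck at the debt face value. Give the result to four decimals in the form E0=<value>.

d₁ = [ln(V₀/D) + (r + σ²/2)T] / (σ√T)
   = [ln(579.8425/505.8538) + (0.0623 + 0.5·0.4940²)·2.0812] / (0.4940·√2.0812)
   = [0.136509 + 0.383603] / 0.712662 = 0.729815
d₂ = d₁ − σ√T = 0.729815 − 0.712662 = 0.017152
N(d₁) = 0.767248,  N(d₂) = 0.506842,  e^(−rT) = 0.878395
E₀ = V₀·N(d₁) − D·e^(−rT)·N(d₂)
   = 579.8425·0.767248 − 505.8538·0.878395·0.506842 = 219.673036

E0=219.6730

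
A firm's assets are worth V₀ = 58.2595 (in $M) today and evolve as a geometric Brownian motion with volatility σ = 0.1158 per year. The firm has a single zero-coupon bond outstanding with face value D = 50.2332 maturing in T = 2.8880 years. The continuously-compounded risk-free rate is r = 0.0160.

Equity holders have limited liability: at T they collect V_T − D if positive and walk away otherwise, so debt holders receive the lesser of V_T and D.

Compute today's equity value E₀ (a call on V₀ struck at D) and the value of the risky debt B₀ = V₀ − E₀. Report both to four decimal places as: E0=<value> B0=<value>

d₁ = [ln(V₀/D) + (r + σ²/2)T] / (σ√T)
   = [ln(58.2595/50.2332) + (0.0160 + 0.5·0.1158²)·2.8880] / (0.1158·√2.8880)
   = [0.148231 + 0.065572] / 0.196792 = 1.086440
d₂ = d₁ − σ√T = 1.086440 − 0.196792 = 0.889648
N(d₁) = 0.861358,  N(d₂) = 0.813173,  e^(−rT) = 0.954843
E₀ = V₀·N(d₁) − D·e^(−rT)·N(d₂)
   = 58.2595·0.861358 − 50.2332·0.954843·0.813173 = 11.178586
B₀ = V₀ − E₀ = 58.2595 − 11.178586 = 47.080914

E0=11.1786 B0=47.0809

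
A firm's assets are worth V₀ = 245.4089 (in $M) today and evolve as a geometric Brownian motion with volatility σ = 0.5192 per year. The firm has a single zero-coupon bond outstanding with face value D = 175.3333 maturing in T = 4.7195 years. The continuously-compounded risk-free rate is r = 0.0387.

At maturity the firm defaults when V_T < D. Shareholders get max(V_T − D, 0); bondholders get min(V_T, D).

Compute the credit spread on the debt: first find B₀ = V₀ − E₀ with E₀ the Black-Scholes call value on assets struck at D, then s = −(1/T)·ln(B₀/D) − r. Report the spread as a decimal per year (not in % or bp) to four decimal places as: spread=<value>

spread=0.0709

d₁ = [ln(V₀/D) + (r + σ²/2)T] / (σ√T)
   = [ln(245.4089/175.3333) + (0.0387 + 0.5·0.5192²)·4.7195] / (0.5192·√4.7195)
   = [0.336237 + 0.818759] / 1.127931 = 1.023995
d₂ = d₁ − σ√T = 1.023995 − 1.127931 = -0.103936
N(d₁) = 0.847081,  N(d₂) = 0.458610,  e^(−rT) = 0.833064
E₀ = V₀·N(d₁) − D·e^(−rT)·N(d₂)
   = 245.4089·0.847081 − 175.3333·0.833064·0.458610 = 140.894915
B₀ = V₀ − E₀ = 245.4089 − 140.894915 = 104.513985
spread = −(1/T)·ln(B₀/D) − r = −(1/4.7195)·ln(104.513985/175.3333) − 0.0387 = 0.07092344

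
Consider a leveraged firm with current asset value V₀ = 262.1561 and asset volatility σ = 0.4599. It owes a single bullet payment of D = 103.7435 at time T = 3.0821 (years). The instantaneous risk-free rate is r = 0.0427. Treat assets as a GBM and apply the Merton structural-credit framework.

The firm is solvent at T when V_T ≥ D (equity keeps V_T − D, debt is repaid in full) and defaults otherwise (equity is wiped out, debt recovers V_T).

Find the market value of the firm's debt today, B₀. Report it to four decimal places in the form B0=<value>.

B0=85.7115

d₁ = [ln(V₀/D) + (r + σ²/2)T] / (σ√T)
   = [ln(262.1561/103.7435) + (0.0427 + 0.5·0.4599²)·3.0821] / (0.4599·√3.0821)
   = [0.927019 + 0.457550] / 0.807396 = 1.714856
d₂ = d₁ − σ√T = 1.714856 − 0.807396 = 0.907460
N(d₁) = 0.956814,  N(d₂) = 0.817918,  e^(−rT) = 0.876687
E₀ = V₀·N(d₁) − D·e^(−rT)·N(d₂)
   = 262.1561·0.956814 − 103.7435·0.876687·0.817918 = 176.444581
B₀ = V₀ − E₀ = 262.1561 − 176.444581 = 85.711519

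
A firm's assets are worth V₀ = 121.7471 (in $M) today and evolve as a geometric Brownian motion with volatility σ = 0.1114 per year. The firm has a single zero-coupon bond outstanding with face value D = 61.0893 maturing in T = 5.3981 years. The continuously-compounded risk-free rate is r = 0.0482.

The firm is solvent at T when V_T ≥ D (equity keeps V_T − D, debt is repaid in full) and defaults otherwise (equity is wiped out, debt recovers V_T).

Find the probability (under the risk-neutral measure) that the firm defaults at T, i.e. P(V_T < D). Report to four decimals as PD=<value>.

d₁ = [ln(V₀/D) + (r + σ²/2)T] / (σ√T)
   = [ln(121.7471/61.0893) + (0.0482 + 0.5·0.1114²)·5.3981] / (0.1114·√5.3981)
   = [0.689609 + 0.293684] / 0.258825 = 3.799069
d₂ = d₁ − σ√T = 3.799069 − 0.258825 = 3.540244
risk-neutral PD = N(−d₂) = N(-3.540244) = 0.000200

PD=0.0002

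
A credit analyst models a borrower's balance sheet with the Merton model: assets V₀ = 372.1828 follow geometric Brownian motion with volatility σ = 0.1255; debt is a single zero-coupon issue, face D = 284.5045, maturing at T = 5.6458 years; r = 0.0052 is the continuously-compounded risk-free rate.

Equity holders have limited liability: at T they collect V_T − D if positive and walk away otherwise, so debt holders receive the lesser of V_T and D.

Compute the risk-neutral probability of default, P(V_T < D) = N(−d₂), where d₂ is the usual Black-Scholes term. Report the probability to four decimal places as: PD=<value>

PD=0.1976

d₁ = [ln(V₀/D) + (r + σ²/2)T] / (σ√T)
   = [ln(372.1828/284.5045) + (0.0052 + 0.5·0.1255²)·5.6458] / (0.1255·√5.6458)
   = [0.268636 + 0.073820] / 0.298199 = 1.148412
d₂ = d₁ − σ√T = 1.148412 − 0.298199 = 0.850213
risk-neutral PD = N(−d₂) = N(-0.850213) = 0.197603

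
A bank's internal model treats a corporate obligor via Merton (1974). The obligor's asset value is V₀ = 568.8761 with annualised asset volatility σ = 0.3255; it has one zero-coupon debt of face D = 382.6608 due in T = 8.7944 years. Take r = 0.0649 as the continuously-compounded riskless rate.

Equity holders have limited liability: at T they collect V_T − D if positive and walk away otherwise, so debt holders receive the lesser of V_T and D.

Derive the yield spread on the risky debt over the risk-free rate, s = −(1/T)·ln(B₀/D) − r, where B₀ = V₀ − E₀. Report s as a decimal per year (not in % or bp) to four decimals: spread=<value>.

spread=0.0146

d₁ = [ln(V₀/D) + (r + σ²/2)T] / (σ√T)
   = [ln(568.8761/382.6608) + (0.0649 + 0.5·0.3255²)·8.7944] / (0.3255·√8.7944)
   = [0.396514 + 1.036641] / 0.965282 = 1.484701
d₂ = d₁ − σ√T = 1.484701 − 0.965282 = 0.519419
N(d₁) = 0.931188,  N(d₂) = 0.698266,  e^(−rT) = 0.565098
E₀ = V₀·N(d₁) − D·e^(−rT)·N(d₂)
   = 568.8761·0.931188 − 382.6608·0.565098·0.698266 = 378.737347
B₀ = V₀ − E₀ = 568.8761 − 378.737347 = 190.138753
spread = −(1/T)·ln(B₀/D) − r = −(1/8.7944)·ln(190.138753/382.6608) − 0.0649 = 0.01462730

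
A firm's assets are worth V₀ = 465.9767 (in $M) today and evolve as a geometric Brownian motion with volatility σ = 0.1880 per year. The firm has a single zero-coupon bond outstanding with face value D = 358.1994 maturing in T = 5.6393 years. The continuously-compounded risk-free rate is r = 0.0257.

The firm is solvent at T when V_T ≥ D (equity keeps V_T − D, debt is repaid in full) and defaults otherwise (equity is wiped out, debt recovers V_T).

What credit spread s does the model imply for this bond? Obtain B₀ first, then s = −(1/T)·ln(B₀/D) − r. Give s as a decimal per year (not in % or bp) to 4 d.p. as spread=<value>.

d₁ = [ln(V₀/D) + (r + σ²/2)T] / (σ√T)
   = [ln(465.9767/358.1994) + (0.0257 + 0.5·0.1880²)·5.6393] / (0.1880·√5.6393)
   = [0.263046 + 0.244588] / 0.446448 = 1.137051
d₂ = d₁ − σ√T = 1.137051 − 0.446448 = 0.690603
N(d₁) = 0.872241,  N(d₂) = 0.755093,  e^(−rT) = 0.865083
E₀ = V₀·N(d₁) − D·e^(−rT)·N(d₂)
   = 465.9767·0.872241 − 358.1994·0.865083·0.755093 = 172.462051
B₀ = V₀ − E₀ = 465.9767 − 172.462051 = 293.514649
spread = −(1/T)·ln(B₀/D) − r = −(1/5.6393)·ln(293.514649/358.1994) − 0.0257 = 0.00961684

spread=0.0096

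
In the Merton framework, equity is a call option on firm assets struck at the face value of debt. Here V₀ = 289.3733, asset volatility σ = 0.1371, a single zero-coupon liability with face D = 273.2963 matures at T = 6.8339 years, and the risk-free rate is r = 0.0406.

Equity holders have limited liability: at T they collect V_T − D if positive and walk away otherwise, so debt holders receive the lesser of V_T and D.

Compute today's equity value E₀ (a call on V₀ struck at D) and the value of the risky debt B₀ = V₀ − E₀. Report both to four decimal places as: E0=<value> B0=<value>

d₁ = [ln(V₀/D) + (r + σ²/2)T] / (σ√T)
   = [ln(289.3733/273.2963) + (0.0406 + 0.5·0.1371²)·6.8339] / (0.1371·√6.8339)
   = [0.057161 + 0.341683] / 0.358403 = 1.112836
d₂ = d₁ − σ√T = 1.112836 − 0.358403 = 0.754432
N(d₁) = 0.867110,  N(d₂) = 0.774705,  e^(−rT) = 0.757709
E₀ = V₀·N(d₁) − D·e^(−rT)·N(d₂)
   = 289.3733·0.867110 − 273.2963·0.757709·0.774705 = 90.493463
B₀ = V₀ − E₀ = 289.3733 − 90.493463 = 198.879837

E0=90.4935 B0=198.8798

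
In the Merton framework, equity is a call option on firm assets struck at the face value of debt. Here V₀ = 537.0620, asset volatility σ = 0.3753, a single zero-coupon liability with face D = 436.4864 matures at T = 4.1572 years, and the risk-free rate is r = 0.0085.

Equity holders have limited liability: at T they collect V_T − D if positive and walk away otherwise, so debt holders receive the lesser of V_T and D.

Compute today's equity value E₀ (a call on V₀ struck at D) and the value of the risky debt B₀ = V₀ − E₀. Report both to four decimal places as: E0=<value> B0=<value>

d₁ = [ln(V₀/D) + (r + σ²/2)T] / (σ√T)
   = [ln(537.0620/436.4864) + (0.0085 + 0.5·0.3753²)·4.1572] / (0.3753·√4.1572)
   = [0.207356 + 0.328107] / 0.765207 = 0.699763
d₂ = d₁ − σ√T = 0.699763 − 0.765207 = -0.065444
N(d₁) = 0.757962,  N(d₂) = 0.473910,  e^(−rT) = 0.965281
E₀ = V₀·N(d₁) − D·e^(−rT)·N(d₂)
   = 537.0620·0.757962 − 436.4864·0.965281·0.473910 = 207.399264
B₀ = V₀ − E₀ = 537.0620 − 207.399264 = 329.662736

E0=207.3993 B0=329.6627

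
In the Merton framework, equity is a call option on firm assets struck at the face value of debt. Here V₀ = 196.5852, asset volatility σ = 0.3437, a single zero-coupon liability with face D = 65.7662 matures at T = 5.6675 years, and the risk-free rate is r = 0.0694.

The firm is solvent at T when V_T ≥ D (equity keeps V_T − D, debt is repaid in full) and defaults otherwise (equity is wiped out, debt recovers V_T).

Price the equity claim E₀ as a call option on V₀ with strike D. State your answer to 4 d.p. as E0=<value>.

E0=153.1811

d₁ = [ln(V₀/D) + (r + σ²/2)T] / (σ√T)
   = [ln(196.5852/65.7662) + (0.0694 + 0.5·0.3437²)·5.6675] / (0.3437·√5.6675)
   = [1.094990 + 0.728075] / 0.818230 = 2.228059
d₂ = d₁ − σ√T = 2.228059 − 0.818230 = 1.409829
N(d₁) = 0.987062,  N(d₂) = 0.920705,  e^(−rT) = 0.674810
E₀ = V₀·N(d₁) − D·e^(−rT)·N(d₂)
   = 196.5852·0.987062 − 65.7662·0.674810·0.920705 = 153.181140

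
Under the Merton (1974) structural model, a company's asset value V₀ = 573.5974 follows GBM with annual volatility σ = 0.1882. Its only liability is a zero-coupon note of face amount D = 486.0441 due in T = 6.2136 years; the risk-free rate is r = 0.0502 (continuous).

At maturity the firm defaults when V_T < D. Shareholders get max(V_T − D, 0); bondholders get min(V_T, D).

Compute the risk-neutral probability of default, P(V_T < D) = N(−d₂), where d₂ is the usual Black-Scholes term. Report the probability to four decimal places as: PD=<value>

d₁ = [ln(V₀/D) + (r + σ²/2)T] / (σ√T)
   = [ln(573.5974/486.0441) + (0.0502 + 0.5·0.1882²)·6.2136] / (0.1882·√6.2136)
   = [0.165628 + 0.421963] / 0.469128 = 1.252519
d₂ = d₁ − σ√T = 1.252519 − 0.469128 = 0.783391
risk-neutral PD = N(−d₂) = N(-0.783391) = 0.216699

PD=0.2167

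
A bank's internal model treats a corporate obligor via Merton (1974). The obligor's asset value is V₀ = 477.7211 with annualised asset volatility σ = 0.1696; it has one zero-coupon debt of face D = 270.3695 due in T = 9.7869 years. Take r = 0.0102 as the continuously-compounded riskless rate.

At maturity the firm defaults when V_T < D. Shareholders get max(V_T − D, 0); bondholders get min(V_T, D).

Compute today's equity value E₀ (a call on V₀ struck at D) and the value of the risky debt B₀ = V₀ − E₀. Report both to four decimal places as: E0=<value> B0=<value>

E0=241.7924 B0=235.9287

d₁ = [ln(V₀/D) + (r + σ²/2)T] / (σ√T)
   = [ln(477.7211/270.3695) + (0.0102 + 0.5·0.1696²)·9.7869] / (0.1696·√9.7869)
   = [0.569238 + 0.240582] / 0.530577 = 1.526300
d₂ = d₁ − σ√T = 1.526300 − 0.530577 = 0.995723
N(d₁) = 0.936532,  N(d₂) = 0.840308,  e^(−rT) = 0.904995
E₀ = V₀·N(d₁) − D·e^(−rT)·N(d₂)
   = 477.7211·0.936532 − 270.3695·0.904995·0.840308 = 241.792374
B₀ = V₀ − E₀ = 477.7211 − 241.792374 = 235.928726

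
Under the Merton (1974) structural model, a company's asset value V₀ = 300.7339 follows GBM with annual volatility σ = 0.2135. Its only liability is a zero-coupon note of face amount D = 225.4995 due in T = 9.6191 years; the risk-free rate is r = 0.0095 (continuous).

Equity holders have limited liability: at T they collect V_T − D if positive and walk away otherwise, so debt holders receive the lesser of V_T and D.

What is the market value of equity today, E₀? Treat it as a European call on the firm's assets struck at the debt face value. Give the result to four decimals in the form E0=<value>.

d₁ = [ln(V₀/D) + (r + σ²/2)T] / (σ√T)
   = [ln(300.7339/225.4995) + (0.0095 + 0.5·0.2135²)·9.6191] / (0.2135·√9.6191)
   = [0.287908 + 0.310612] / 0.662163 = 0.903885
d₂ = d₁ − σ√T = 0.903885 − 0.662163 = 0.241722
N(d₁) = 0.816972,  N(d₂) = 0.595502,  e^(−rT) = 0.912670
E₀ = V₀·N(d₁) − D·e^(−rT)·N(d₂)
   = 300.7339·0.816972 − 225.4995·0.912670·0.595502 = 123.132905

E0=123.1329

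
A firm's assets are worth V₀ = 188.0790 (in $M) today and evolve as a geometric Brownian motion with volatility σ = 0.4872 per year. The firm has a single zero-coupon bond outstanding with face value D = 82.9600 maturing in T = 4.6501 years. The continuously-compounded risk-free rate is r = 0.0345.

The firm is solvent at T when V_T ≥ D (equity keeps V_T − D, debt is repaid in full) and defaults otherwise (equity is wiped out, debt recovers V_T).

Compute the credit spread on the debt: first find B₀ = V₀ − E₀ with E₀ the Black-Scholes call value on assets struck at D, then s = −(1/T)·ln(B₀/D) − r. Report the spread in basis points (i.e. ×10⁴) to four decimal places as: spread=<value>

spread=347.2287

d₁ = [ln(V₀/D) + (r + σ²/2)T] / (σ√T)
   = [ln(188.0790/82.9600) + (0.0345 + 0.5·0.4872²)·4.6501] / (0.4872·√4.6501)
   = [0.818504 + 0.712311] / 1.050602 = 1.457083
d₂ = d₁ − σ√T = 1.457083 − 1.050602 = 0.406480
N(d₁) = 0.927453,  N(d₂) = 0.657805,  e^(−rT) = 0.851779
E₀ = V₀·N(d₁) − D·e^(−rT)·N(d₂)
   = 188.0790·0.927453 − 82.9600·0.851779·0.657805 = 127.951620
B₀ = V₀ − E₀ = 188.0790 − 127.951620 = 60.127380
spread = −(1/T)·ln(B₀/D) − r = −(1/4.6501)·ln(60.127380/82.9600) − 0.0345 = 0.03472287
in basis points: 0.03472287 × 10⁴ = 347.2287 bp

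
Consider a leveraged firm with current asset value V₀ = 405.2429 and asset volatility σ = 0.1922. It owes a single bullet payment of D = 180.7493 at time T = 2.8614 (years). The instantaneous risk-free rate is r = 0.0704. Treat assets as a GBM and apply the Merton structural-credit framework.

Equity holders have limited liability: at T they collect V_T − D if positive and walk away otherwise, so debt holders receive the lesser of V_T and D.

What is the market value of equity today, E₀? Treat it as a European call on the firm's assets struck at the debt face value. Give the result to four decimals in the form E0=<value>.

d₁ = [ln(V₀/D) + (r + σ²/2)T] / (σ√T)
   = [ln(405.2429/180.7493) + (0.0704 + 0.5·0.1922²)·2.8614] / (0.1922·√2.8614)
   = [0.807376 + 0.254294] / 0.325119 = 3.265477
d₂ = d₁ − σ√T = 3.265477 − 0.325119 = 2.940358
N(d₁) = 0.999454,  N(d₂) = 0.998361,  e^(−rT) = 0.817551
E₀ = V₀·N(d₁) − D·e^(−rT)·N(d₂)
   = 405.2429·0.999454 − 180.7493·0.817551·0.998361 = 257.492011

E0=257.4920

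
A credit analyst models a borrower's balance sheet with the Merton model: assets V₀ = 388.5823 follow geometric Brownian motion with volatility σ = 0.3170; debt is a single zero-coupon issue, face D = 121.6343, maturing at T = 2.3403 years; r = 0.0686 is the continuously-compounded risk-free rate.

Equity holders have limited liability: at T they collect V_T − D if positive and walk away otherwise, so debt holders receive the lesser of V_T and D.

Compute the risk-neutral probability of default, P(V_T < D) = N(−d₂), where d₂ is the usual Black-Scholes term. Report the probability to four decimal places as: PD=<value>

PD=0.0065

d₁ = [ln(V₀/D) + (r + σ²/2)T] / (σ√T)
   = [ln(388.5823/121.6343) + (0.0686 + 0.5·0.3170²)·2.3403] / (0.3170·√2.3403)
   = [1.161486 + 0.278132] / 0.484948 = 2.968603
d₂ = d₁ − σ√T = 2.968603 − 0.484948 = 2.483655
risk-neutral PD = N(−d₂) = N(-2.483655) = 0.006502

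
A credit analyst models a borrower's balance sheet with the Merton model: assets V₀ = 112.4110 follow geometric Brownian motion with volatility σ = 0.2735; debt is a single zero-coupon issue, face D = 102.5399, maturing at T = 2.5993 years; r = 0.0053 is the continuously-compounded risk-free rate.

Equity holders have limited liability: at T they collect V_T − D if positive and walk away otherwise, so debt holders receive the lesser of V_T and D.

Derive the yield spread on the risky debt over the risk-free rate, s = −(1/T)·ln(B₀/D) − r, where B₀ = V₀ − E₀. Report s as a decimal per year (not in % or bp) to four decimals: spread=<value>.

spread=0.0552

d₁ = [ln(V₀/D) + (r + σ²/2)T] / (σ√T)
   = [ln(112.4110/102.5399) + (0.0053 + 0.5·0.2735²)·2.5993] / (0.2735·√2.5993)
   = [0.091910 + 0.110993] / 0.440946 = 0.460153
d₂ = d₁ − σ√T = 0.460153 − 0.440946 = 0.019207
N(d₁) = 0.677297,  N(d₂) = 0.507662,  e^(−rT) = 0.986318
E₀ = V₀·N(d₁) − D·e^(−rT)·N(d₂)
   = 112.4110·0.677297 − 102.5399·0.986318·0.507662 = 24.792220
B₀ = V₀ − E₀ = 112.4110 − 24.792220 = 87.618780
spread = −(1/T)·ln(B₀/D) − r = −(1/2.5993)·ln(87.618780/102.5399) − 0.0053 = 0.05519961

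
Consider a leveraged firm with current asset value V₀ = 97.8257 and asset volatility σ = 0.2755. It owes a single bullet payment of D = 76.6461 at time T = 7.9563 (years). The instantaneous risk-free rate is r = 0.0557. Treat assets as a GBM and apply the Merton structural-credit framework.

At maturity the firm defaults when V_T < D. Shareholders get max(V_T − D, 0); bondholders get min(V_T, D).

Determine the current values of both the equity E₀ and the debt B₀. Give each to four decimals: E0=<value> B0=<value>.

d₁ = [ln(V₀/D) + (r + σ²/2)T] / (σ√T)
   = [ln(97.8257/76.6461) + (0.0557 + 0.5·0.2755²)·7.9563] / (0.2755·√7.9563)
   = [0.243989 + 0.745108] / 0.777100 = 1.272805
d₂ = d₁ − σ√T = 1.272805 − 0.777100 = 0.495704
N(d₁) = 0.898456,  N(d₂) = 0.689948,  e^(−rT) = 0.642001
E₀ = V₀·N(d₁) − D·e^(−rT)·N(d₂)
   = 97.8257·0.898456 − 76.6461·0.642001·0.689948 = 53.941930
B₀ = V₀ − E₀ = 97.8257 − 53.941930 = 43.883770

E0=53.9419 B0=43.8838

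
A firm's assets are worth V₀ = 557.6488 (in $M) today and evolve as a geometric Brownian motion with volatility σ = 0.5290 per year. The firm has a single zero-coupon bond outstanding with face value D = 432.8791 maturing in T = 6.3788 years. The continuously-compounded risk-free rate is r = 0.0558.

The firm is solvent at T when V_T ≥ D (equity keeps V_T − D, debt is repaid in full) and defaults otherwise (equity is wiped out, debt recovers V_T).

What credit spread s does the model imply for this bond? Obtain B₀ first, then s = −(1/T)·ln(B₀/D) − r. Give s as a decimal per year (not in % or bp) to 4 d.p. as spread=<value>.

spread=0.0661

d₁ = [ln(V₀/D) + (r + σ²/2)T] / (σ√T)
   = [ln(557.6488/432.8791) + (0.0558 + 0.5·0.5290²)·6.3788] / (0.5290·√6.3788)
   = [0.253271 + 1.248462] / 1.336058 = 1.124003
d₂ = d₁ − σ√T = 1.124003 − 1.336058 = -0.212054
N(d₁) = 0.869494,  N(d₂) = 0.416032,  e^(−rT) = 0.700517
E₀ = V₀·N(d₁) − D·e^(−rT)·N(d₂)
   = 557.6488·0.869494 − 432.8791·0.700517·0.416032 = 358.715134
B₀ = V₀ − E₀ = 557.6488 − 358.715134 = 198.933666
spread = −(1/T)·ln(B₀/D) − r = −(1/6.3788)·ln(198.933666/432.8791) − 0.0558 = 0.06608610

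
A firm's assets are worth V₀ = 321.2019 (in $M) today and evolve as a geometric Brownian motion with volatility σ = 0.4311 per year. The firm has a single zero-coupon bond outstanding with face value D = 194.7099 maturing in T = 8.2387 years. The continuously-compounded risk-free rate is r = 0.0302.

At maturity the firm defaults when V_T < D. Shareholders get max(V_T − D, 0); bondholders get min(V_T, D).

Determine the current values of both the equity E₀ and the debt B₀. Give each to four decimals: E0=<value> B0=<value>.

d₁ = [ln(V₀/D) + (r + σ²/2)T] / (σ√T)
   = [ln(321.2019/194.7099) + (0.0302 + 0.5·0.4311²)·8.2387] / (0.4311·√8.2387)
   = [0.500559 + 1.014378] / 1.237392 = 1.224299
d₂ = d₁ − σ√T = 1.224299 − 1.237392 = -0.013094
N(d₁) = 0.889580,  N(d₂) = 0.494777,  e^(−rT) = 0.779729
E₀ = V₀·N(d₁) − D·e^(−rT)·N(d₂)
   = 321.2019·0.889580 − 194.7099·0.779729·0.494777 = 210.617390
B₀ = V₀ − E₀ = 321.2019 − 210.617390 = 110.584510

E0=210.6174 B0=110.5845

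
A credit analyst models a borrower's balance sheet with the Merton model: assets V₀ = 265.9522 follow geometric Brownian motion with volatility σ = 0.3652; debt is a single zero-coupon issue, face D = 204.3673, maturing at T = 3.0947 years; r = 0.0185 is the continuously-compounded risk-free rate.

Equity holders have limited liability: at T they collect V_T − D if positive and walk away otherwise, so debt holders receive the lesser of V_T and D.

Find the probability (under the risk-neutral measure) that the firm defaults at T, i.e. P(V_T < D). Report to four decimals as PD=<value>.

d₁ = [ln(V₀/D) + (r + σ²/2)T] / (σ√T)
   = [ln(265.9522/204.3673) + (0.0185 + 0.5·0.3652²)·3.0947] / (0.3652·√3.0947)
   = [0.263398 + 0.263624] / 0.642451 = 0.820329
d₂ = d₁ − σ√T = 0.820329 − 0.642451 = 0.177878
risk-neutral PD = N(−d₂) = N(-0.177878) = 0.429409

PD=0.4294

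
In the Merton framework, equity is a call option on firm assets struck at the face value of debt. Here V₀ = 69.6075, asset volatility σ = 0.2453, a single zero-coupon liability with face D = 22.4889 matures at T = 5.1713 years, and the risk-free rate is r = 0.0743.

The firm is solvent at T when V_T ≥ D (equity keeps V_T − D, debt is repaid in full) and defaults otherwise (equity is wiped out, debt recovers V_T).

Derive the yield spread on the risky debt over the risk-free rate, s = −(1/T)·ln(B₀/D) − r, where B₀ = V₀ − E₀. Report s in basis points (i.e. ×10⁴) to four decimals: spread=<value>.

spread=2.2526

d₁ = [ln(V₀/D) + (r + σ²/2)T] / (σ√T)
   = [ln(69.6075/22.4889) + (0.0743 + 0.5·0.2453²)·5.1713] / (0.2453·√5.1713)
   = [1.129850 + 0.539812] / 0.557824 = 2.993168
d₂ = d₁ − σ√T = 2.993168 − 0.557824 = 2.435344
N(d₁) = 0.998620,  N(d₂) = 0.992561,  e^(−rT) = 0.680976
E₀ = V₀·N(d₁) − D·e^(−rT)·N(d₂)
   = 69.6075·0.998620 − 22.4889·0.680976·0.992561 = 54.310918
B₀ = V₀ − E₀ = 69.6075 − 54.310918 = 15.296582
spread = −(1/T)·ln(B₀/D) − r = −(1/5.1713)·ln(15.296582/22.4889) − 0.0743 = 0.00022526
in basis points: 0.00022526 × 10⁴ = 2.2526 bp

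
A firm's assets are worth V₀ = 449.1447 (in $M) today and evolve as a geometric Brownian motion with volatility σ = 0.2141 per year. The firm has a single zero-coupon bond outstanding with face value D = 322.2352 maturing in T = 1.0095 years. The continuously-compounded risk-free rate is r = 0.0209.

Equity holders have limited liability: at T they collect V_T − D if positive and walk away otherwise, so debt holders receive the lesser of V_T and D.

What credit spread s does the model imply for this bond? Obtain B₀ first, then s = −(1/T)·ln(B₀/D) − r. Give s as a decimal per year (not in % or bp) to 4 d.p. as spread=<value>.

spread=0.0053

d₁ = [ln(V₀/D) + (r + σ²/2)T] / (σ√T)
   = [ln(449.1447/322.2352) + (0.0209 + 0.5·0.2141²)·1.0095] / (0.2141·√1.0095)
   = [0.332063 + 0.044236] / 0.215115 = 1.749296
d₂ = d₁ − σ√T = 1.749296 − 0.215115 = 1.534182
N(d₁) = 0.959880,  N(d₂) = 0.937508,  e^(−rT) = 0.979122
E₀ = V₀·N(d₁) − D·e^(−rT)·N(d₂)
   = 449.1447·0.959880 − 322.2352·0.979122·0.937508 = 135.334191
B₀ = V₀ − E₀ = 449.1447 − 135.334191 = 313.810509
spread = −(1/T)·ln(B₀/D) − r = −(1/1.0095)·ln(313.810509/322.2352) − 0.0209 = 0.00534307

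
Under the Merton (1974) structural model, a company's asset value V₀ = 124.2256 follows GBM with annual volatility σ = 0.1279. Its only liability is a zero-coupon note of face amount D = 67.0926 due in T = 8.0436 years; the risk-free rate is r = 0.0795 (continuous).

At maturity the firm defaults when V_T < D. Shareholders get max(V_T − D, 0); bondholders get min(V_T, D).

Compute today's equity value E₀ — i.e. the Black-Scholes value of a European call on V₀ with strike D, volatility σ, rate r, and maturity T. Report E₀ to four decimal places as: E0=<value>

d₁ = [ln(V₀/D) + (r + σ²/2)T] / (σ√T)
   = [ln(124.2256/67.0926) + (0.0795 + 0.5·0.1279²)·8.0436] / (0.1279·√8.0436)
   = [0.616026 + 0.705256] / 0.362740 = 3.642501
d₂ = d₁ − σ√T = 3.642501 − 0.362740 = 3.279761
N(d₁) = 0.999865,  N(d₂) = 0.999481,  e^(−rT) = 0.527574
E₀ = V₀·N(d₁) − D·e^(−rT)·N(d₂)
   = 124.2256·0.999865 − 67.0926·0.527574·0.999481 = 88.830908

E0=88.8309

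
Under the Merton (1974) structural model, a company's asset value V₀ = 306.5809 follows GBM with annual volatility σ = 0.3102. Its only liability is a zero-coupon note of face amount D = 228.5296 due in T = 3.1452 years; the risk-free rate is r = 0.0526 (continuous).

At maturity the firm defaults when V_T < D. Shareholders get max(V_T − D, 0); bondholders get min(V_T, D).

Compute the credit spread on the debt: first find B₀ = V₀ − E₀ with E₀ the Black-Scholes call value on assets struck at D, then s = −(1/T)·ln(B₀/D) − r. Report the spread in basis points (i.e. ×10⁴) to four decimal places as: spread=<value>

d₁ = [ln(V₀/D) + (r + σ²/2)T] / (σ√T)
   = [ln(306.5809/228.5296) + (0.0526 + 0.5·0.3102²)·3.1452] / (0.3102·√3.1452)
   = [0.293816 + 0.316759] / 0.550131 = 1.109873
d₂ = d₁ − σ√T = 1.109873 − 0.550131 = 0.559742
N(d₁) = 0.866473,  N(d₂) = 0.712172,  e^(−rT) = 0.847523
E₀ = V₀·N(d₁) − D·e^(−rT)·N(d₂)
   = 306.5809·0.866473 − 228.5296·0.847523·0.712172 = 127.707681
B₀ = V₀ − E₀ = 306.5809 − 127.707681 = 178.873219
spread = −(1/T)·ln(B₀/D) − r = −(1/3.1452)·ln(178.873219/228.5296) − 0.0526 = 0.02529281
in basis points: 0.02529281 × 10⁴ = 252.9281 bp

spread=252.9281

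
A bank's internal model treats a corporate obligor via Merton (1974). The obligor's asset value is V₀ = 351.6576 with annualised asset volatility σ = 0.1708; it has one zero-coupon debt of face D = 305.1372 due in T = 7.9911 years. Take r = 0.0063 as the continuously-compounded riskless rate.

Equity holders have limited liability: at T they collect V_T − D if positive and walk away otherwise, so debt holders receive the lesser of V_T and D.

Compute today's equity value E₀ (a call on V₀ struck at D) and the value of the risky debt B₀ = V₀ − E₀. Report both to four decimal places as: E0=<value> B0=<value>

d₁ = [ln(V₀/D) + (r + σ²/2)T] / (σ√T)
   = [ln(351.6576/305.1372) + (0.0063 + 0.5·0.1708²)·7.9911] / (0.1708·√7.9911)
   = [0.141896 + 0.166905] / 0.482827 = 0.639569
d₂ = d₁ − σ√T = 0.639569 − 0.482827 = 0.156743
N(d₁) = 0.738774,  N(d₂) = 0.562276,  e^(−rT) = 0.950902
E₀ = V₀·N(d₁) − D·e^(−rT)·N(d₂)
   = 351.6576·0.738774 − 305.1372·0.950902·0.562276 = 96.647749
B₀ = V₀ − E₀ = 351.6576 − 96.647749 = 255.009851

E0=96.6477 B0=255.0099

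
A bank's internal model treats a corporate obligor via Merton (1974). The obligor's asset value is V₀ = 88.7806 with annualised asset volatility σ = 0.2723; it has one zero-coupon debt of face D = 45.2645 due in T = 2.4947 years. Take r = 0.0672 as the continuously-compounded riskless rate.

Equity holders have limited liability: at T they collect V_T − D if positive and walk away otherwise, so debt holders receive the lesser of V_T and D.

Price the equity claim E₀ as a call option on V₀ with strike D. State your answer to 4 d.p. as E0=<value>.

E0=50.7374

d₁ = [ln(V₀/D) + (r + σ²/2)T] / (σ√T)
   = [ln(88.7806/45.2645) + (0.0672 + 0.5·0.2723²)·2.4947] / (0.2723·√2.4947)
   = [0.673645 + 0.260131] / 0.430087 = 2.171132
d₂ = d₁ − σ√T = 2.171132 − 0.430087 = 1.741044
N(d₁) = 0.985039,  N(d₂) = 0.959162,  e^(−rT) = 0.845655
E₀ = V₀·N(d₁) − D·e^(−rT)·N(d₂)
   = 88.7806·0.985039 − 45.2645·0.845655·0.959162 = 50.737439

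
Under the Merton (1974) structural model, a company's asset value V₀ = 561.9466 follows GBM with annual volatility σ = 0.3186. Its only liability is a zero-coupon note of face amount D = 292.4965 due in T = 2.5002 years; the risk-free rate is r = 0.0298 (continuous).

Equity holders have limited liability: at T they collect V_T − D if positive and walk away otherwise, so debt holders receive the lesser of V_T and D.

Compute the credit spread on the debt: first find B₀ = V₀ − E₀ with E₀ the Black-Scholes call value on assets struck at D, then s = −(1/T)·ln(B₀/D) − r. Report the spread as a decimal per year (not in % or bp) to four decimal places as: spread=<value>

d₁ = [ln(V₀/D) + (r + σ²/2)T] / (σ√T)
   = [ln(561.9466/292.4965) + (0.0298 + 0.5·0.3186²)·2.5002] / (0.3186·√2.5002)
   = [0.652954 + 0.201399] / 0.503771 = 1.695915
d₂ = d₁ − σ√T = 1.695915 − 0.503771 = 1.192144
N(d₁) = 0.955049,  N(d₂) = 0.883398,  e^(−rT) = 0.928202
E₀ = V₀·N(d₁) − D·e^(−rT)·N(d₂)
   = 561.9466·0.955049 − 292.4965·0.928202·0.883398 = 296.847786
B₀ = V₀ − E₀ = 561.9466 − 296.847786 = 265.098814
spread = −(1/T)·ln(B₀/D) − r = −(1/2.5002)·ln(265.098814/292.4965) − 0.0298 = 0.00953688

spread=0.0095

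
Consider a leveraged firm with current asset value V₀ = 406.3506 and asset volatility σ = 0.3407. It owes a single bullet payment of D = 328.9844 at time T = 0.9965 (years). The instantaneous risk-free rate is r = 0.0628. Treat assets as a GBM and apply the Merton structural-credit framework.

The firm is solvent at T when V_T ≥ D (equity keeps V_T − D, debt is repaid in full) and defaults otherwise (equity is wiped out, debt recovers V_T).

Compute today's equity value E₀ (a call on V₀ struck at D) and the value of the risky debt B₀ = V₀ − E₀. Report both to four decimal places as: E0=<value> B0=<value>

d₁ = [ln(V₀/D) + (r + σ²/2)T] / (σ√T)
   = [ln(406.3506/328.9844) + (0.0628 + 0.5·0.3407²)·0.9965] / (0.3407·√0.9965)
   = [0.211206 + 0.120415] / 0.340103 = 0.975061
d₂ = d₁ − σ√T = 0.975061 − 0.340103 = 0.634957
N(d₁) = 0.835235,  N(d₂) = 0.737272,  e^(−rT) = 0.939338
E₀ = V₀·N(d₁) − D·e^(−rT)·N(d₂)
   = 406.3506·0.835235 − 328.9844·0.939338·0.737272 = 111.560947
B₀ = V₀ − E₀ = 406.3506 − 111.560947 = 294.789653

E0=111.5609 B0=294.7897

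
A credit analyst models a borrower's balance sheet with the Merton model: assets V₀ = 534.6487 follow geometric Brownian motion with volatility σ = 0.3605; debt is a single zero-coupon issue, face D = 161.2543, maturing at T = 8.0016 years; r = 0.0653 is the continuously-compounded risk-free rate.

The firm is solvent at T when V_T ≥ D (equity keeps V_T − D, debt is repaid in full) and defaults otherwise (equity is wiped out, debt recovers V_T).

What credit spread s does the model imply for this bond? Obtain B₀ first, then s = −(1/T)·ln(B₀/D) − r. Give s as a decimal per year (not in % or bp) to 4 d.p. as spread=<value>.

spread=0.0053

d₁ = [ln(V₀/D) + (r + σ²/2)T] / (σ√T)
   = [ln(534.6487/161.2543) + (0.0653 + 0.5·0.3605²)·8.0016] / (0.3605·√8.0016)
   = [1.198627 + 1.042449] / 1.019750 = 2.197673
d₂ = d₁ − σ√T = 2.197673 − 1.019750 = 1.177923
N(d₁) = 0.986014,  N(d₂) = 0.880586,  e^(−rT) = 0.593033
E₀ = V₀·N(d₁) − D·e^(−rT)·N(d₂)
   = 534.6487·0.986014 − 161.2543·0.593033·0.880586 = 442.961229
B₀ = V₀ − E₀ = 534.6487 − 442.961229 = 91.687471
spread = −(1/T)·ln(B₀/D) − r = −(1/8.0016)·ln(91.687471/161.2543) − 0.0653 = 0.00526050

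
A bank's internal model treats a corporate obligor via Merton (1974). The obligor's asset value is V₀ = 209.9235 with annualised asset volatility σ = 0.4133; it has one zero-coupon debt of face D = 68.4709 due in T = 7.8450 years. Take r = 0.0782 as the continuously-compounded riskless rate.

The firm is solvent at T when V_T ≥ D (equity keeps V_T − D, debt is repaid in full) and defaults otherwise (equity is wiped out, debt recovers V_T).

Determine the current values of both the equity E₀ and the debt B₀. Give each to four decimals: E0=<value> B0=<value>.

d₁ = [ln(V₀/D) + (r + σ²/2)T] / (σ√T)
   = [ln(209.9235/68.4709) + (0.0782 + 0.5·0.4133²)·7.8450] / (0.4133·√7.8450)
   = [1.120334 + 1.283508] / 1.157609 = 2.076558
d₂ = d₁ − σ√T = 2.076558 − 1.157609 = 0.918949
N(d₁) = 0.981079,  N(d₂) = 0.820939,  e^(−rT) = 0.541464
E₀ = V₀·N(d₁) − D·e^(−rT)·N(d₂)
   = 209.9235·0.981079 − 68.4709·0.541464·0.820939 = 175.515586
B₀ = V₀ − E₀ = 209.9235 − 175.515586 = 34.407914

E0=175.5156 B0=34.4079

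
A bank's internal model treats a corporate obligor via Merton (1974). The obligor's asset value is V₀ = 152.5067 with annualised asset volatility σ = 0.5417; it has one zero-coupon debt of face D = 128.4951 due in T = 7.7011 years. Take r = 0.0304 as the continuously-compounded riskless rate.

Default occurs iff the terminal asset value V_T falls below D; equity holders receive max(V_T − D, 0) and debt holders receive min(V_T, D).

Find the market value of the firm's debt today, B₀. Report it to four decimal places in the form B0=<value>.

B0=55.4373

d₁ = [ln(V₀/D) + (r + σ²/2)T] / (σ√T)
   = [ln(152.5067/128.4951) + (0.0304 + 0.5·0.5417²)·7.7011] / (0.5417·√7.7011)
   = [0.171318 + 1.364015] / 1.503264 = 1.021333
d₂ = d₁ − σ√T = 1.021333 − 1.503264 = -0.481931
N(d₁) = 0.846452,  N(d₂) = 0.314927,  e^(−rT) = 0.791272
E₀ = V₀·N(d₁) − D·e^(−rT)·N(d₂)
   = 152.5067·0.846452 − 128.4951·0.791272·0.314927 = 97.069423
B₀ = V₀ − E₀ = 152.5067 − 97.069423 = 55.437277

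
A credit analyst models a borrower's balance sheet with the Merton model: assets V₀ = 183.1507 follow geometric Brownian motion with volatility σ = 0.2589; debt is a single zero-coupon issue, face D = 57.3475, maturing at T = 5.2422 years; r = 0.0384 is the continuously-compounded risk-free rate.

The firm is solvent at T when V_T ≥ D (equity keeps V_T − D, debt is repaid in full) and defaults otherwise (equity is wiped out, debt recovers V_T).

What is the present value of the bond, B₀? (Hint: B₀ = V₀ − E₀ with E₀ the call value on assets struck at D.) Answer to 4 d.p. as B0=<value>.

B0=46.6962

d₁ = [ln(V₀/D) + (r + σ²/2)T] / (σ√T)
   = [ln(183.1507/57.3475) + (0.0384 + 0.5·0.2589²)·5.2422] / (0.2589·√5.2422)
   = [1.161180 + 0.376991] / 0.592774 = 2.594871
d₂ = d₁ − σ√T = 2.594871 − 0.592774 = 2.002097
N(d₁) = 0.995269,  N(d₂) = 0.977363,  e^(−rT) = 0.817667
E₀ = V₀·N(d₁) − D·e^(−rT)·N(d₂)
   = 183.1507·0.995269 − 57.3475·0.817667·0.977363 = 136.454495
B₀ = V₀ − E₀ = 183.1507 − 136.454495 = 46.696205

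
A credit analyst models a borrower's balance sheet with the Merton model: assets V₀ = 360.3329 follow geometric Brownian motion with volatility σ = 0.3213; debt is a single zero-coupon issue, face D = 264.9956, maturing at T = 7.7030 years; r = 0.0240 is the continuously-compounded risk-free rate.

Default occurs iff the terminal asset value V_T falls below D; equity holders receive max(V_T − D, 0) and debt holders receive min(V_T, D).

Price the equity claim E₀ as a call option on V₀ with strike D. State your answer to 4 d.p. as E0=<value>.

E0=183.5366

d₁ = [ln(V₀/D) + (r + σ²/2)T] / (σ√T)
   = [ln(360.3329/264.9956) + (0.0240 + 0.5·0.3213²)·7.7030] / (0.3213·√7.7030)
   = [0.307315 + 0.582477] / 0.891745 = 0.997810
d₂ = d₁ − σ√T = 0.997810 − 0.891745 = 0.106065
N(d₁) = 0.840814,  N(d₂) = 0.542234,  e^(−rT) = 0.831211
E₀ = V₀·N(d₁) − D·e^(−rT)·N(d₂)
   = 360.3329·0.840814 − 264.9956·0.831211·0.542234 = 183.536552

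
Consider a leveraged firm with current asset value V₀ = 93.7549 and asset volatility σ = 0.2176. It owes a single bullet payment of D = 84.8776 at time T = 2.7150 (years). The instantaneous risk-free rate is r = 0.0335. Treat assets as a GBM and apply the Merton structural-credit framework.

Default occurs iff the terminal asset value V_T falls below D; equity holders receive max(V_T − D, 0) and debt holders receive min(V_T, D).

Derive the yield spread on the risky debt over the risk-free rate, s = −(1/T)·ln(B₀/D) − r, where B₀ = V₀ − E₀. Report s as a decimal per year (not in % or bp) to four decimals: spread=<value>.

d₁ = [ln(V₀/D) + (r + σ²/2)T] / (σ√T)
   = [ln(93.7549/84.8776) + (0.0335 + 0.5·0.2176²)·2.7150] / (0.2176·√2.7150)
   = [0.099474 + 0.155230] / 0.358545 = 0.710381
d₂ = d₁ − σ√T = 0.710381 − 0.358545 = 0.351836
N(d₁) = 0.761266,  N(d₂) = 0.637519,  e^(−rT) = 0.913061
E₀ = V₀·N(d₁) − D·e^(−rT)·N(d₂)
   = 93.7549·0.761266 − 84.8776·0.913061·0.637519 = 21.965673
B₀ = V₀ − E₀ = 93.7549 − 21.965673 = 71.789227
spread = −(1/T)·ln(B₀/D) − r = −(1/2.7150)·ln(71.789227/84.8776) − 0.0335 = 0.02818538

spread=0.0282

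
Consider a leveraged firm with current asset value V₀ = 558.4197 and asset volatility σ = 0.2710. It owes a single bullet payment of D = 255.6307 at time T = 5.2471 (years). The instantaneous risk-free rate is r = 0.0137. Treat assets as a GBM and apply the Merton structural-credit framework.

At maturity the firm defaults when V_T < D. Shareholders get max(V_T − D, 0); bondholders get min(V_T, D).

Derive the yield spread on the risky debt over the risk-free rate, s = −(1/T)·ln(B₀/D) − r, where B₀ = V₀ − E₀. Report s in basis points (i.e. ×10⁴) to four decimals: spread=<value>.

spread=69.1823

d₁ = [ln(V₀/D) + (r + σ²/2)T] / (σ√T)
   = [ln(558.4197/255.6307) + (0.0137 + 0.5·0.2710²)·5.2471] / (0.2710·√5.2471)
   = [0.781377 + 0.264561] / 0.620767 = 1.684912
d₂ = d₁ − σ√T = 1.684912 − 0.620767 = 1.064144
N(d₁) = 0.953997,  N(d₂) = 0.856368,  e^(−rT) = 0.930638
E₀ = V₀·N(d₁) − D·e^(−rT)·N(d₂)
   = 558.4197·0.953997 − 255.6307·0.930638·0.856368 = 329.001186
B₀ = V₀ − E₀ = 558.4197 − 329.001186 = 229.418514
spread = −(1/T)·ln(B₀/D) − r = −(1/5.2471)·ln(229.418514/255.6307) − 0.0137 = 0.00691823
in basis points: 0.00691823 × 10⁴ = 69.1823 bp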